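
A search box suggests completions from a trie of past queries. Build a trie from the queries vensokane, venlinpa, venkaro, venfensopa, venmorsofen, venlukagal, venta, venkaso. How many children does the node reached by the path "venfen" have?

1

Walk "venfen" from the root, arriving at one node.
Characters that immediately follow "venfen" among the stored strings: {s}.
That node has 1 child edge.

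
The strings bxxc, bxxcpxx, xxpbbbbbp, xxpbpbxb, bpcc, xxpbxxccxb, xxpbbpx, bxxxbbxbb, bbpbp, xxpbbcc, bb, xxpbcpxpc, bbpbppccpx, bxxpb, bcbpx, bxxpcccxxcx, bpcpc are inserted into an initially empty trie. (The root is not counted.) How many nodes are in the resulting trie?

For each word, the new-node count is its length minus the longest prefix already in the trie:
  "bxxc" → 4 new (b, x, x, c)
  "bxxcpxx" → prefix "bxxc" already present; 3 new (p, x, x)
  "xxpbbbbbp" → 9 new (x, x, p, b, b, b, b, b, p)
  "xxpbpbxb" → prefix "xxpb" already present; 4 new (p, b, x, b)
  "bpcc" → prefix "b" already present; 3 new (p, c, c)
  "xxpbxxccxb" → prefix "xxpb" already present; 6 new (x, x, c, c, x, b)
  "xxpbbpx" → prefix "xxpbb" already present; 2 new (p, x)
  "bxxxbbxbb" → prefix "bxx" already present; 6 new (x, b, b, x, b, b)
  "bbpbp" → prefix "b" already present; 4 new (b, p, b, p)
  "xxpbbcc" → prefix "xxpbb" already present; 2 new (c, c)
  "bb" → prefix "bb" already present; 0 new (none)
  "xxpbcpxpc" → prefix "xxpb" already present; 5 new (c, p, x, p, c)
  "bbpbppccpx" → prefix "bbpbp" already present; 5 new (p, c, c, p, x)
  "bxxpb" → prefix "bxx" already present; 2 new (p, b)
  "bcbpx" → prefix "b" already present; 4 new (c, b, p, x)
  "bxxpcccxxcx" → prefix "bxxp" already present; 7 new (c, c, c, x, x, c, x)
  "bpcpc" → prefix "bpc" already present; 2 new (p, c)
Total nodes = 4 + 3 + 9 + 4 + 3 + 6 + 2 + 6 + 4 + 2 + 0 + 5 + 5 + 2 + 4 + 7 + 2 = 68

68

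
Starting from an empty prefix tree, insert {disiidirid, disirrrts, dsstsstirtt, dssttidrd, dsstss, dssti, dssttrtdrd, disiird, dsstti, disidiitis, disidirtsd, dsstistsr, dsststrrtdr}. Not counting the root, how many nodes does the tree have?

58

Count nodes per top-level branch (shared prefixes stored once):
  'd'-branch (disidiitis, disidirtsd, disiidirid, disiird, disirrrts, dssti, dsstistsr, dsstss, dsstsstirtt, dsststrrtdr, dsstti, dssttidrd, dssttrtdrd): 58 nodes
Sum: 58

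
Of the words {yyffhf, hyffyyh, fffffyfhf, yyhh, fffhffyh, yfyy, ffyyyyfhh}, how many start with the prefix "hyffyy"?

Walk to "hyffyy"; the words in its subtree are exactly those with that prefix.
Matches: "hyffyyh"
Count: 1

1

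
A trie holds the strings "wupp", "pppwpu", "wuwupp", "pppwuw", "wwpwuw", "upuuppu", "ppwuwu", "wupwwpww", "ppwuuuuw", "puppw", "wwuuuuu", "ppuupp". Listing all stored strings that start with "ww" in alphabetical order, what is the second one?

wwuuuuu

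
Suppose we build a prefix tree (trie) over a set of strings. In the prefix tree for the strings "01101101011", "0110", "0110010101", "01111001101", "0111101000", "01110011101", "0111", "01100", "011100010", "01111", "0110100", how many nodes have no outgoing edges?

7

A leaf is a node with no children — equivalently, the end of a word that is not a proper prefix of any other stored word.
Those words: "0110010101", "0110100", "01101101011", "011100010", "01110011101", "01111001101", "0111101000"
Leaf count: 7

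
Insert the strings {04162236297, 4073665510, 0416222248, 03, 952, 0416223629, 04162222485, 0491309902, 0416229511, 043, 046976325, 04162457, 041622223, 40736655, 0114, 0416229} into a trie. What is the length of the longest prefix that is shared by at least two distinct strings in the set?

10

The deepest shared node is where two words last agree before diverging.
"0416222248" and "04162222485" agree on "0416222248" (10 characters) before diverging; nothing deeper is shared.
Longest shared-prefix length: 10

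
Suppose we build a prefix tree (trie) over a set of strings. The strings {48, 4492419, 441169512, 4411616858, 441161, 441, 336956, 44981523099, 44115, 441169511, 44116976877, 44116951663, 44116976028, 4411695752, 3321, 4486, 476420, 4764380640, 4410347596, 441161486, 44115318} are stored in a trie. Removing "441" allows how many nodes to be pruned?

After clearing the end-marker at "441", prune upward until reaching a node still needed by another word.
Every node on "441" is still needed (e.g. by "441169512"), so nothing is freed.
Nodes removed: 0

0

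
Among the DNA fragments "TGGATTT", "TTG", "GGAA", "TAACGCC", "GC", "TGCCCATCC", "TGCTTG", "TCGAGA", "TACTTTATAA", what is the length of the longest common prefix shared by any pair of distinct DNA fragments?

Look for the deepest trie node that still has at least two words in its subtree.
e.g. "TGCCCATCC" and "TGCTTG" share the prefix "TGC" of length 3; no pair shares a longer one.
Longest shared-prefix length: 3

3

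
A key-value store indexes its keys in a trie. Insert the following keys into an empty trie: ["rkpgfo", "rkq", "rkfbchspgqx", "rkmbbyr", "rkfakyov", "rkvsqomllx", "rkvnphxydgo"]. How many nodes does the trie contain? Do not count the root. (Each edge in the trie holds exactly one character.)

Insert word by word; a character creates a node only if that edge doesn't already exist:
  "rkpgfo" → 6 new (r, k, p, g, f, o)
  "rkq" → prefix "rk" already present; 1 new (q)
  "rkfbchspgqx" → prefix "rk" already present; 9 new (f, b, c, h, s, p, g, q, x)
  "rkmbbyr" → prefix "rk" already present; 5 new (m, b, b, y, r)
  "rkfakyov" → prefix "rkf" already present; 5 new (a, k, y, o, v)
  "rkvsqomllx" → prefix "rk" already present; 8 new (v, s, q, o, m, l, l, x)
  "rkvnphxydgo" → prefix "rkv" already present; 8 new (n, p, h, x, y, d, g, o)
Total nodes = 6 + 1 + 9 + 5 + 5 + 8 + 8 = 42

42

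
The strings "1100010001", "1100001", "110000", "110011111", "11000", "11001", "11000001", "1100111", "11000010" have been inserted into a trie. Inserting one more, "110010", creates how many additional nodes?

1

The longest prefix of "110010" already in the trie is "11001" (length 5).
New nodes needed: |"110010"| − 5 = 6 − 5 = 1.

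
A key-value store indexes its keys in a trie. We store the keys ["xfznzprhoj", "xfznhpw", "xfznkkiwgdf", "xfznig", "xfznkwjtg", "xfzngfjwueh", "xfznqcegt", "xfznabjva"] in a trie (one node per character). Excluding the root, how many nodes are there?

43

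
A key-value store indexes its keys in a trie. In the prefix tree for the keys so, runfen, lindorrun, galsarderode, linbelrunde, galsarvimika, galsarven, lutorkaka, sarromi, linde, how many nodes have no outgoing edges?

10

Leaves are exactly the stored words that no other stored word extends.
Those words: "galsarderode", "galsarven", "galsarvimika", "linbelrunde", "linde", "lindorrun", "lutorkaka", "runfen", "sarromi", "so"
Leaf count: 10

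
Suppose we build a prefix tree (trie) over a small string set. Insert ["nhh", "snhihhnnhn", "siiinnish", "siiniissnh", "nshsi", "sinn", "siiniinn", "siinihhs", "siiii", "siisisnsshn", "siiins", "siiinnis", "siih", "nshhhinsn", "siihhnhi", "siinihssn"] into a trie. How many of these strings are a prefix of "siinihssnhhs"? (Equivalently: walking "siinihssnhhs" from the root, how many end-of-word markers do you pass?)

1

Check each prefix of "siinihssnhhs" against the stored set — each match is an end-marker on the path.
Prefixes of the query that are stored words: "siinihssn"
Count: 1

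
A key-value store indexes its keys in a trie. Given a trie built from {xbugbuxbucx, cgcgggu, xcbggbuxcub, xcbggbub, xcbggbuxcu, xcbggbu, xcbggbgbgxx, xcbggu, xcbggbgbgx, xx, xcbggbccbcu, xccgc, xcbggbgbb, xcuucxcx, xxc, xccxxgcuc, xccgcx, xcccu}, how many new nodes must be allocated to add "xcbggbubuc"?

2

The longest prefix of "xcbggbubuc" already in the trie is "xcbggbub" (length 8).
Each of the 2 remaining characters creates one node.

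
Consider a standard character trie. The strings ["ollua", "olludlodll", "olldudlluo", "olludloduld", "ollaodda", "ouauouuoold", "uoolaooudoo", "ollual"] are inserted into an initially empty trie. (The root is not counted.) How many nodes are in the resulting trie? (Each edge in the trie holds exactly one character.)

48

Trace insertions, counting only characters that open a new branch:
  "ollua" → 5 new (o, l, l, u, a)
  "olludlodll" → prefix "ollu" already present; 6 new (d, l, o, d, l, l)
  "olldudlluo" → prefix "oll" already present; 7 new (d, u, d, l, l, u, o)
  "olludloduld" → prefix "olludlod" already present; 3 new (u, l, d)
  "ollaodda" → prefix "oll" already present; 5 new (a, o, d, d, a)
  "ouauouuoold" → prefix "o" already present; 10 new (u, a, u, o, u, u, o, o, l, d)
  "uoolaooudoo" → 11 new (u, o, o, l, a, o, o, u, d, o, o)
  "ollual" → prefix "ollua" already present; 1 new (l)
Total nodes = 5 + 6 + 7 + 3 + 5 + 10 + 11 + 1 = 48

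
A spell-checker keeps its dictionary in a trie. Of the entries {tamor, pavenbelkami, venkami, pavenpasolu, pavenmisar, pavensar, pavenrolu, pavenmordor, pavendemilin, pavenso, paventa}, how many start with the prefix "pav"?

9

Walk to "pav"; the words in its subtree are exactly those with that prefix.
Words under "pav": pavenbelkami, pavendemilin, pavenmisar, pavenmordor, pavenpasolu, pavenrolu, pavensar, pavenso, paventa
Count: 9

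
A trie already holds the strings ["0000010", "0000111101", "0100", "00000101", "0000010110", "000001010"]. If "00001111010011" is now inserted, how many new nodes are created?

4

The longest prefix of "00001111010011" already in the trie is "0000111101" (length 10).
Each of the 4 remaining characters creates one node.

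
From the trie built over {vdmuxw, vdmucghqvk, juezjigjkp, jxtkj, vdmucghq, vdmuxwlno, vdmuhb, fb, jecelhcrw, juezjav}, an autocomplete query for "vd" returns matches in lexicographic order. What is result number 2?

vdmucghqvk

Filter for "vd…" and sort: "vdmucghq", "vdmucghqvk", "vdmuhb", "vdmuxw", "vdmuxwlno"
Position 2: vdmucghqvk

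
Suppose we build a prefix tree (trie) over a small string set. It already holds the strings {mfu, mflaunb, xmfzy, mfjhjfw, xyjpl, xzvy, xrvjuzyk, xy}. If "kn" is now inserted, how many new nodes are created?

2

"kn" shares no prefix with any stored word, so all 2 characters open new nodes.
2 − 0 = 2 new nodes.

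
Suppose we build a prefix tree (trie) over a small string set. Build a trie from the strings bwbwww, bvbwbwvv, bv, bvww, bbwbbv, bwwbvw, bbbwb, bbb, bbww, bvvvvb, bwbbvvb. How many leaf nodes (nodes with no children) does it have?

Leaves are exactly the stored words that no other stored word extends.
Those words: "bbbwb", "bbwbbv", "bbww", "bvbwbwvv", "bvvvvb", "bvww", "bwbbvvb", "bwbwww", "bwwbvw"
Leaf count: 9

9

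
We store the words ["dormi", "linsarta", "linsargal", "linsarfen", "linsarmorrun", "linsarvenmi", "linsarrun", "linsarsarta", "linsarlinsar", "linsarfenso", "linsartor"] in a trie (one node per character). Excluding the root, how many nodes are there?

For each word, the new-node count is its length minus the longest prefix already in the trie:
  "dormi" → 5 new (d, o, r, m, i)
  "linsarta" → 8 new (l, i, n, s, a, r, t, a)
  "linsargal" → prefix "linsar" already present; 3 new (g, a, l)
  "linsarfen" → prefix "linsar" already present; 3 new (f, e, n)
  "linsarmorrun" → prefix "linsar" already present; 6 new (m, o, r, r, u, n)
  "linsarvenmi" → prefix "linsar" already present; 5 new (v, e, n, m, i)
  "linsarrun" → prefix "linsar" already present; 3 new (r, u, n)
  "linsarsarta" → prefix "linsar" already present; 5 new (s, a, r, t, a)
  "linsarlinsar" → prefix "linsar" already present; 6 new (l, i, n, s, a, r)
  "linsarfenso" → prefix "linsarfen" already present; 2 new (s, o)
  "linsartor" → prefix "linsart" already present; 2 new (o, r)
Total nodes = 5 + 8 + 3 + 3 + 6 + 5 + 3 + 5 + 6 + 2 + 2 = 48

48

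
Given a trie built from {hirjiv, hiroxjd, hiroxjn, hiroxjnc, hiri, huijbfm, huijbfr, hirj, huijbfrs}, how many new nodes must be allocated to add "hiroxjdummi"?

4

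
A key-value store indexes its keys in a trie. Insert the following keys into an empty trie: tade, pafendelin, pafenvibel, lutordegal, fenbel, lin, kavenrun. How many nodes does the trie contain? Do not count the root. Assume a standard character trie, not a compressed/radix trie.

45

Count nodes per top-level branch (shared prefixes stored once):
  'f'-branch (fenbel): 6 nodes
  'k'-branch (kavenrun): 8 nodes
  'l'-branch (lin, lutordegal): 12 nodes
  'p'-branch (pafendelin, pafenvibel): 15 nodes
  't'-branch (tade): 4 nodes
Sum: 45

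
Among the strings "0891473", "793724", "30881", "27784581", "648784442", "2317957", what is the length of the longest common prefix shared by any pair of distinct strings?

Equivalently: take the maximum, over all pairs, of their longest common prefix length.
"2317957" and "27784581" agree on "2" (1 characters) before diverging; nothing deeper is shared.
Longest shared-prefix length: 1

1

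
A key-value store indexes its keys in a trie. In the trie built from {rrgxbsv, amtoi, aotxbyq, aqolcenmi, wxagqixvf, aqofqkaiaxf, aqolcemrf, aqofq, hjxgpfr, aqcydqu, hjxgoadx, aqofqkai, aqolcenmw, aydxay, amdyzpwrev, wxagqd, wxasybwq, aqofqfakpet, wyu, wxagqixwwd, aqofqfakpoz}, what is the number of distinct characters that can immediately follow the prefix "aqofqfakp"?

2

Walk "aqofqfakp" from the root, arriving at one node.
Characters that immediately follow "aqofqfakp" among the stored strings: {e, o}.
That node has 2 child edges.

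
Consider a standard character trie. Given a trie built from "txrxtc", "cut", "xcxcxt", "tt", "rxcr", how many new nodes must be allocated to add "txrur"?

2

The longest prefix of "txrur" already in the trie is "txr" (length 3).
So 5 − 3 = 2 new nodes.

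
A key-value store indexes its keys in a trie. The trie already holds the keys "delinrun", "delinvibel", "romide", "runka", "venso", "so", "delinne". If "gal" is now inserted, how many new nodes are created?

"gal" shares no prefix with any stored word, so all 3 characters open new nodes.
3 − 0 = 3 new nodes.

3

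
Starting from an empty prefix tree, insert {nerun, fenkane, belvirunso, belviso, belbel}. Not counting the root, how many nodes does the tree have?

27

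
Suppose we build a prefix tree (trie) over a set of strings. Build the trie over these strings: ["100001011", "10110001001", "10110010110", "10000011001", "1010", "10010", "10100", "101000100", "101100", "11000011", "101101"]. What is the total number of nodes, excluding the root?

Trace insertions, counting only characters that open a new branch:
  "100001011" → 9 new (1, 0, 0, 0, 0, 1, 0, 1, 1)
  "10110001001" → prefix "10" already present; 9 new (1, 1, 0, 0, 0, 1, 0, 0, 1)
  "10110010110" → prefix "101100" already present; 5 new (1, 0, 1, 1, 0)
  "10000011001" → prefix "10000" already present; 6 new (0, 1, 1, 0, 0, 1)
  "1010" → prefix "101" already present; 1 new (0)
  "10010" → prefix "100" already present; 2 new (1, 0)
  "10100" → prefix "1010" already present; 1 new (0)
  "101000100" → prefix "10100" already present; 4 new (0, 1, 0, 0)
  "101100" → prefix "101100" already present; 0 new (none)
  "11000011" → prefix "1" already present; 7 new (1, 0, 0, 0, 0, 1, 1)
  "101101" → prefix "10110" already present; 1 new (1)
Total nodes = 9 + 9 + 5 + 6 + 1 + 2 + 1 + 4 + 0 + 7 + 1 = 45

45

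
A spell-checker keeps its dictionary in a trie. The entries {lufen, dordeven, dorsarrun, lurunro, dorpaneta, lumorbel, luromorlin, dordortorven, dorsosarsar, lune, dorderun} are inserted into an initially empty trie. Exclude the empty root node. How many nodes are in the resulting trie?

63

Insert word by word; a character creates a node only if that edge doesn't already exist:
  "lufen" → 5 new (l, u, f, e, n)
  "dordeven" → 8 new (d, o, r, d, e, v, e, n)
  "dorsarrun" → prefix "dor" already present; 6 new (s, a, r, r, u, n)
  "lurunro" → prefix "lu" already present; 5 new (r, u, n, r, o)
  "dorpaneta" → prefix "dor" already present; 6 new (p, a, n, e, t, a)
  "lumorbel" → prefix "lu" already present; 6 new (m, o, r, b, e, l)
  "luromorlin" → prefix "lur" already present; 7 new (o, m, o, r, l, i, n)
  "dordortorven" → prefix "dord" already present; 8 new (o, r, t, o, r, v, e, n)
  "dorsosarsar" → prefix "dors" already present; 7 new (o, s, a, r, s, a, r)
  "lune" → prefix "lu" already present; 2 new (n, e)
  "dorderun" → prefix "dorde" already present; 3 new (r, u, n)
Total nodes = 5 + 8 + 6 + 5 + 6 + 6 + 7 + 8 + 7 + 2 + 3 = 63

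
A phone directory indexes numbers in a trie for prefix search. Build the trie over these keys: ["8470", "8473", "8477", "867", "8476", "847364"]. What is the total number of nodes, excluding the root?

Trace insertions, counting only characters that open a new branch:
  "8470" → 4 new (8, 4, 7, 0)
  "8473" → prefix "847" already present; 1 new (3)
  "8477" → prefix "847" already present; 1 new (7)
  "867" → prefix "8" already present; 2 new (6, 7)
  "8476" → prefix "847" already present; 1 new (6)
  "847364" → prefix "8473" already present; 2 new (6, 4)
Total nodes = 4 + 1 + 1 + 2 + 1 + 2 = 11

11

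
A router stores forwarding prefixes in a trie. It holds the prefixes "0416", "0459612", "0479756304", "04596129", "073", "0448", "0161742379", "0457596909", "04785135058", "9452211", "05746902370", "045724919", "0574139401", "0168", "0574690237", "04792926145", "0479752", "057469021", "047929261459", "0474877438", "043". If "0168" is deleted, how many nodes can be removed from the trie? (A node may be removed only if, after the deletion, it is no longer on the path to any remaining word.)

Walk "0168" from the leaf back toward the root, removing each node that no remaining word uses.
The suffix "8" (1 node) is used only by "0168"; the node for "016" still has the child "1", so pruning stops there.
Nodes removed: 1

1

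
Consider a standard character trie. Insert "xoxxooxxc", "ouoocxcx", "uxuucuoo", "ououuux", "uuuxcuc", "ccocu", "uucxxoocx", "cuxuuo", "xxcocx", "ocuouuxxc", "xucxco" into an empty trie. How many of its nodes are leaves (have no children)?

Leaves are exactly the stored words that no other stored word extends.
Those words: "ccocu", "cuxuuo", "ocuouuxxc", "ouoocxcx", "ououuux", "uucxxoocx", "uuuxcuc", "uxuucuoo", "xoxxooxxc", "xucxco", "xxcocx"
Leaf count: 11

11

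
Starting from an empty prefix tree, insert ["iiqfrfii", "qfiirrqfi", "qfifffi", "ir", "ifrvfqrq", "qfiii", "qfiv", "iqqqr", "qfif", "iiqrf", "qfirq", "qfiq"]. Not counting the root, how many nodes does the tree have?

40

Count nodes per top-level branch (shared prefixes stored once):
  'i'-branch (ifrvfqrq, iiqfrfii, iiqrf, iqqqr, ir): 22 nodes
  'q'-branch (qfif, qfifffi, qfiii, qfiirrqfi, qfiq, qfirq, qfiv): 18 nodes
Sum: 40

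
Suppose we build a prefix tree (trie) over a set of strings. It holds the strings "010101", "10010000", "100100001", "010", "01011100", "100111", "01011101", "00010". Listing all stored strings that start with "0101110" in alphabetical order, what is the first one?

01011100

Words with prefix "0101110", in lexicographic order: "01011100", "01011101"
Position 1: 01011100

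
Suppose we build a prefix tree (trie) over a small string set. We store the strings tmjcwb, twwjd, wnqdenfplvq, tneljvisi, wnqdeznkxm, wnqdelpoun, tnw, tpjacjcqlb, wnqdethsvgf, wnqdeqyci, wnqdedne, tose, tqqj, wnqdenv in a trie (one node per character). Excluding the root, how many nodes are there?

69

Trace insertions, counting only characters that open a new branch:
  "tmjcwb" → 6 new (t, m, j, c, w, b)
  "twwjd" → prefix "t" already present; 4 new (w, w, j, d)
  "wnqdenfplvq" → 11 new (w, n, q, d, e, n, f, p, l, v, q)
  "tneljvisi" → prefix "t" already present; 8 new (n, e, l, j, v, i, s, i)
  "wnqdeznkxm" → prefix "wnqde" already present; 5 new (z, n, k, x, m)
  "wnqdelpoun" → prefix "wnqde" already present; 5 new (l, p, o, u, n)
  "tnw" → prefix "tn" already present; 1 new (w)
  "tpjacjcqlb" → prefix "t" already present; 9 new (p, j, a, c, j, c, q, l, b)
  "wnqdethsvgf" → prefix "wnqde" already present; 6 new (t, h, s, v, g, f)
  "wnqdeqyci" → prefix "wnqde" already present; 4 new (q, y, c, i)
  "wnqdedne" → prefix "wnqde" already present; 3 new (d, n, e)
  "tose" → prefix "t" already present; 3 new (o, s, e)
  "tqqj" → prefix "t" already present; 3 new (q, q, j)
  "wnqdenv" → prefix "wnqden" already present; 1 new (v)
Total nodes = 6 + 4 + 11 + 8 + 5 + 5 + 1 + 9 + 6 + 4 + 3 + 3 + 3 + 1 = 69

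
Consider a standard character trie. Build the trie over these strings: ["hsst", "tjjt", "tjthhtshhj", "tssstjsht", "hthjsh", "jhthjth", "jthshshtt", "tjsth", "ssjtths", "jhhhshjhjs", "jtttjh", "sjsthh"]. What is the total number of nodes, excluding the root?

71

Count nodes per top-level branch (shared prefixes stored once):
  'h'-branch (hsst, hthjsh): 9 nodes
  'j'-branch (jhhhshjhjs, jhthjth, jthshshtt, jtttjh): 27 nodes
  's'-branch (sjsthh, ssjtths): 12 nodes
  't'-branch (tjjt, tjsth, tjthhtshhj, tssstjsht): 23 nodes
Sum: 71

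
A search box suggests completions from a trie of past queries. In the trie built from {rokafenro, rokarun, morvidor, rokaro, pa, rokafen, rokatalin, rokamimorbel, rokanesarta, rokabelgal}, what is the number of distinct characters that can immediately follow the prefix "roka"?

6

The children of the "roka" node are the distinct next characters among strings starting with "roka".
Characters that immediately follow "roka" among the stored strings: {b, f, m, n, r, t}.
That node has 6 child edges.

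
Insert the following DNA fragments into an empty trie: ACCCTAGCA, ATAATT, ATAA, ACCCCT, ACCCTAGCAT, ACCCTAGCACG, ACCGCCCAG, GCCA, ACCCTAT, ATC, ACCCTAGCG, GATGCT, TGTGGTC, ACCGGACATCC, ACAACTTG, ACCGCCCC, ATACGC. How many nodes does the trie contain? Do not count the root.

Trace insertions, counting only characters that open a new branch:
  "ACCCTAGCA" → 9 new (A, C, C, C, T, A, G, C, A)
  "ATAATT" → prefix "A" already present; 5 new (T, A, A, T, T)
  "ATAA" → prefix "ATAA" already present; 0 new (none)
  "ACCCCT" → prefix "ACCC" already present; 2 new (C, T)
  "ACCCTAGCAT" → prefix "ACCCTAGCA" already present; 1 new (T)
  "ACCCTAGCACG" → prefix "ACCCTAGCA" already present; 2 new (C, G)
  "ACCGCCCAG" → prefix "ACC" already present; 6 new (G, C, C, C, A, G)
  "GCCA" → 4 new (G, C, C, A)
  "ACCCTAT" → prefix "ACCCTA" already present; 1 new (T)
  "ATC" → prefix "AT" already present; 1 new (C)
  "ACCCTAGCG" → prefix "ACCCTAGC" already present; 1 new (G)
  "GATGCT" → prefix "G" already present; 5 new (A, T, G, C, T)
  "TGTGGTC" → 7 new (T, G, T, G, G, T, C)
  "ACCGGACATCC" → prefix "ACCG" already present; 7 new (G, A, C, A, T, C, C)
  "ACAACTTG" → prefix "AC" already present; 6 new (A, A, C, T, T, G)
  "ACCGCCCC" → prefix "ACCGCCC" already present; 1 new (C)
  "ATACGC" → prefix "ATA" already present; 3 new (C, G, C)
Total nodes = 9 + 5 + 0 + 2 + 1 + 2 + 6 + 4 + 1 + 1 + 1 + 5 + 7 + 7 + 6 + 1 + 3 = 61

61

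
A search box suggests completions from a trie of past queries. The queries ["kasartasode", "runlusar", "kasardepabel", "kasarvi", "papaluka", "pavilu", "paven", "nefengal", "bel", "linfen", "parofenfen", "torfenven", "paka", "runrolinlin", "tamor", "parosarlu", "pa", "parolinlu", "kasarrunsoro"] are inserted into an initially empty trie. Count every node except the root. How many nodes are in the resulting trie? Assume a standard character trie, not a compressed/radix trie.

For each word, the new-node count is its length minus the longest prefix already in the trie:
  "kasartasode" → 11 new (k, a, s, a, r, t, a, s, o, d, e)
  "runlusar" → 8 new (r, u, n, l, u, s, a, r)
  "kasardepabel" → prefix "kasar" already present; 7 new (d, e, p, a, b, e, l)
  "kasarvi" → prefix "kasar" already present; 2 new (v, i)
  "papaluka" → 8 new (p, a, p, a, l, u, k, a)
  "pavilu" → prefix "pa" already present; 4 new (v, i, l, u)
  "paven" → prefix "pav" already present; 2 new (e, n)
  "nefengal" → 8 new (n, e, f, e, n, g, a, l)
  "bel" → 3 new (b, e, l)
  "linfen" → 6 new (l, i, n, f, e, n)
  "parofenfen" → prefix "pa" already present; 8 new (r, o, f, e, n, f, e, n)
  "torfenven" → 9 new (t, o, r, f, e, n, v, e, n)
  "paka" → prefix "pa" already present; 2 new (k, a)
  "runrolinlin" → prefix "run" already present; 8 new (r, o, l, i, n, l, i, n)
  "tamor" → prefix "t" already present; 4 new (a, m, o, r)
  "parosarlu" → prefix "paro" already present; 5 new (s, a, r, l, u)
  "pa" → prefix "pa" already present; 0 new (none)
  "parolinlu" → prefix "paro" already present; 5 new (l, i, n, l, u)
  "kasarrunsoro" → prefix "kasar" already present; 7 new (r, u, n, s, o, r, o)
Total nodes = 11 + 8 + 7 + 2 + 8 + 4 + 2 + 8 + 3 + 6 + 8 + 9 + 2 + 8 + 4 + 5 + 0 + 5 + 7 = 107

107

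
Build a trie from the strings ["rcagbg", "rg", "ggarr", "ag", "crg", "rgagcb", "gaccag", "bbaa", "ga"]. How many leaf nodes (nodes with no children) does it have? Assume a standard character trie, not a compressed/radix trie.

7

A leaf is a node with no children — equivalently, the end of a word that is not a proper prefix of any other stored word.
Those words: "ag", "bbaa", "crg", "gaccag", "ggarr", "rcagbg", "rgagcb"
Leaf count: 7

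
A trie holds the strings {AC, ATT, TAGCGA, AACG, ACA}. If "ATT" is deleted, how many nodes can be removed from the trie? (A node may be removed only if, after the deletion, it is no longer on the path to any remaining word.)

After clearing the end-marker at "ATT", prune upward until reaching a node still needed by another word.
The suffix "TT" (2 nodes) is used only by "ATT"; the node for "A" still has the child "C", so pruning stops there.
Nodes removed: 2

2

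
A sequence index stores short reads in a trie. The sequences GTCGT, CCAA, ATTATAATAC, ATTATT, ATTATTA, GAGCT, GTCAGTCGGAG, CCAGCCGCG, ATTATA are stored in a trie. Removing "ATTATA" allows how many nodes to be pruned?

0

After clearing the end-marker at "ATTATA", prune upward until reaching a node still needed by another word.
Every node on "ATTATA" is still needed (e.g. by "ATTATAATAC"), so nothing is freed.
Nodes removed: 0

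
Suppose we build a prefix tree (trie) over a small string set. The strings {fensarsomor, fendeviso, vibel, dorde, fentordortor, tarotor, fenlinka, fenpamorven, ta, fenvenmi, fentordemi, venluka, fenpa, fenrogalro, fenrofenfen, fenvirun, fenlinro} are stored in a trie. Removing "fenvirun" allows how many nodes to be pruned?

After clearing the end-marker at "fenvirun", prune upward until reaching a node still needed by another word.
The suffix "irun" (4 nodes) is used only by "fenvirun"; the node for "fenv" still has the child "e", so pruning stops there.
Nodes removed: 4

4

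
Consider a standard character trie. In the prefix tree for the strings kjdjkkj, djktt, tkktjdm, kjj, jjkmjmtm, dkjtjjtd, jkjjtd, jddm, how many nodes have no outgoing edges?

8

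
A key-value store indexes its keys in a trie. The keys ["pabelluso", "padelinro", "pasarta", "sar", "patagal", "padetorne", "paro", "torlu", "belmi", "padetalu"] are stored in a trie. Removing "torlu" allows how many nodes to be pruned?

5

Walk "torlu" from the leaf back toward the root, removing each node that no remaining word uses.
No other word shares any prefix with "torlu", so all 5 of its nodes go.
Nodes removed: 5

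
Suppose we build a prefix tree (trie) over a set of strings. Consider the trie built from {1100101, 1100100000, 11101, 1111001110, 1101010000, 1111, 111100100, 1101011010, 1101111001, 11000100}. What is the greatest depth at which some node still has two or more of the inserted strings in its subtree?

7

The deepest shared node is where two words last agree before diverging.
e.g. "111100100" and "1111001110" share the prefix "1111001" of length 7; no pair shares a longer one.
Longest shared-prefix length: 7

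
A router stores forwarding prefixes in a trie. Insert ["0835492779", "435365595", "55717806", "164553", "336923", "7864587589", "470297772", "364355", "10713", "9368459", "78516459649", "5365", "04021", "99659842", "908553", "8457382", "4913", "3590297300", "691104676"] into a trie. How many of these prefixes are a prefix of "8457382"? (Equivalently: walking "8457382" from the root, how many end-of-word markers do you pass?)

1

Walk "8457382" from the root; an end-of-word marker is hit whenever a stored word is a prefix of "8457382".
Prefixes of the query that are stored words: "8457382"
Count: 1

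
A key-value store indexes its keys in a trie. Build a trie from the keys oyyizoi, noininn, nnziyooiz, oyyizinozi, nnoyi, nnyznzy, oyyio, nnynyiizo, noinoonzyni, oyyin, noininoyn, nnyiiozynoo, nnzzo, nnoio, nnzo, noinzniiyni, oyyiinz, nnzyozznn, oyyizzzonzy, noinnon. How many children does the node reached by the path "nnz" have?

Walk "nnz" from the root, arriving at one node.
Characters that immediately follow "nnz" among the stored strings: {i, o, y, z}.
That node has 4 child edges.

4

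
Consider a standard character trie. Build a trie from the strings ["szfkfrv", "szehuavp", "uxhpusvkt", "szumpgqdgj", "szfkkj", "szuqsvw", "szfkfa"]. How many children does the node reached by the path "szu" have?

Walk "szu" from the root, arriving at one node.
Characters that immediately follow "szu" among the stored strings: {m, q}.
That node has 2 child edges.

2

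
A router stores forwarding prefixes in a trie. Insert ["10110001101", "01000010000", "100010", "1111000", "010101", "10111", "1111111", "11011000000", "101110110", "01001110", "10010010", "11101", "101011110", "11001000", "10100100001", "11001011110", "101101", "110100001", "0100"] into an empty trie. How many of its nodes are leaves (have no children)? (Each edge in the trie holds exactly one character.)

17

A leaf is a node with no children — equivalently, the end of a word that is not a proper prefix of any other stored word.
Those words: "01000010000", "01001110", "010101", "100010", "10010010", "10100100001", "101011110", "10110001101", "101101", "101110110", "11001000", "11001011110", "110100001", "11011000000", "11101", "1111000", "1111111"
Leaf count: 17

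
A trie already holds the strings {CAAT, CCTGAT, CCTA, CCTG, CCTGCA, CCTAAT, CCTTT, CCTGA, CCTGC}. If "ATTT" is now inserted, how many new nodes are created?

"ATTT" shares no prefix with any stored word, so all 4 characters open new nodes.
4 − 0 = 4 new nodes.

4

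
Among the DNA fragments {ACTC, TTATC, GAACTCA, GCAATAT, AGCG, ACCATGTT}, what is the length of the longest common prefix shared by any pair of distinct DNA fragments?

2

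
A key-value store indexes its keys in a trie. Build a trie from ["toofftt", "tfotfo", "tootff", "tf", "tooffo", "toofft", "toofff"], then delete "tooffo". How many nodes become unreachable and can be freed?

After clearing the end-marker at "tooffo", prune upward until reaching a node still needed by another word.
The suffix "o" (1 node) is used only by "tooffo"; the node for "tooff" still has the child "t", so pruning stops there.
Nodes removed: 1

1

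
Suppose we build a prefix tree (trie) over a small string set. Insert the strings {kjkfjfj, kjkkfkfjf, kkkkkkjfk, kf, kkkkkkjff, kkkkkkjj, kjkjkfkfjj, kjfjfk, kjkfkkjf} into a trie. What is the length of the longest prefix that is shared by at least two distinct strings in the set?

8

Equivalently: take the maximum, over all pairs, of their longest common prefix length.
"kkkkkkjff" and "kkkkkkjfk" agree on "kkkkkkjf" (8 characters) before diverging; nothing deeper is shared.
Longest shared-prefix length: 8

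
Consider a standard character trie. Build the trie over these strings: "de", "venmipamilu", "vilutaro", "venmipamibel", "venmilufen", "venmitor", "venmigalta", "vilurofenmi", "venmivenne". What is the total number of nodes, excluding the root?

Count nodes per top-level branch (shared prefixes stored once):
  'd'-branch (de): 2 nodes
  'v'-branch (venmigalta, venmilufen, venmipamibel, venmipamilu, venmitor, venmivenne, vilurofenmi, vilutaro): 46 nodes
Sum: 48

48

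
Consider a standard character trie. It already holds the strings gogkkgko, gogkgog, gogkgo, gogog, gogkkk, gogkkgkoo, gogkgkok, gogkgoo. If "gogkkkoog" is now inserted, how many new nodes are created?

3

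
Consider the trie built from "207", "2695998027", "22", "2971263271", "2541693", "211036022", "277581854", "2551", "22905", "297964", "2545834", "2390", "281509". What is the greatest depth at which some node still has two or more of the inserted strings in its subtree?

Look for the deepest trie node that still has at least two words in its subtree.
"2541693" and "2545834" agree on "254" (3 characters) before diverging; nothing deeper is shared.
Longest shared-prefix length: 3

3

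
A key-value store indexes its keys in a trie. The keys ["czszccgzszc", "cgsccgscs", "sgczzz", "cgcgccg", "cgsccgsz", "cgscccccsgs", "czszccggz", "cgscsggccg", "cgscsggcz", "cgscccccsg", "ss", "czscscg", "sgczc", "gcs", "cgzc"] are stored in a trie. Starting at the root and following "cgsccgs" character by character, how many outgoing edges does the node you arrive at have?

Follow the path "cgsccgs" to its node, then look at its outgoing edges.
Characters that immediately follow "cgsccgs" among the stored strings: {c, z}.
That node has 2 child edges.

2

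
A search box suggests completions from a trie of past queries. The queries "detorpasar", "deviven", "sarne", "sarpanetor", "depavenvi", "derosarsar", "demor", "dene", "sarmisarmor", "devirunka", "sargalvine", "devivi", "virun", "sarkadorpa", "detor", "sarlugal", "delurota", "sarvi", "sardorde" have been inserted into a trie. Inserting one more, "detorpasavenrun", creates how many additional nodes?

6

Walking "detorpasavenrun" from the root, the first 9 characters ("detorpasa") follow existing edges; "v" is the first miss.
So 15 − 9 = 6 new nodes.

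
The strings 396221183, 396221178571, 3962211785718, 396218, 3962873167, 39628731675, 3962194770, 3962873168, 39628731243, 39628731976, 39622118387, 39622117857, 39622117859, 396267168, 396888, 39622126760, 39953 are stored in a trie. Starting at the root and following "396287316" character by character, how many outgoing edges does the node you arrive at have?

The children of the "396287316" node are the distinct next characters among strings starting with "396287316".
Distinct next characters after "396287316": 7, 8.
That node has 2 child edges.

2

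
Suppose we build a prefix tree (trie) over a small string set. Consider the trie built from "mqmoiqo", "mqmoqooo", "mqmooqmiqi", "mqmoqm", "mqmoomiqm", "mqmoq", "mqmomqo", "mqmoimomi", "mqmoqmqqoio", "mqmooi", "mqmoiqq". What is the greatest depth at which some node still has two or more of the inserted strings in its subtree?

6

The deepest shared node is where two words last agree before diverging.
e.g. "mqmoiqo" and "mqmoiqq" share the prefix "mqmoiq" of length 6; no pair shares a longer one.
Longest shared-prefix length: 6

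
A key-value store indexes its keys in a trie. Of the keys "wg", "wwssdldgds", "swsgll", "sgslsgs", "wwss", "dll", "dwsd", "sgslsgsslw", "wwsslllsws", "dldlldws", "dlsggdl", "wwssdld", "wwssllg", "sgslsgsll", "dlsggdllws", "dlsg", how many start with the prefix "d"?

6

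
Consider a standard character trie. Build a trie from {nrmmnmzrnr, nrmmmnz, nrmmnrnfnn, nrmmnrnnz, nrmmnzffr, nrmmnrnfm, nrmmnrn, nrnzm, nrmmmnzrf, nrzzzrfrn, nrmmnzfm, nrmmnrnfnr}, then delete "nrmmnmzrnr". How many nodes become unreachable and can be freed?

After clearing the end-marker at "nrmmnmzrnr", prune upward until reaching a node still needed by another word.
The suffix "mzrnr" (5 nodes) is used only by "nrmmnmzrnr"; the node for "nrmmn" still has the child "r", so pruning stops there.
Nodes removed: 5

5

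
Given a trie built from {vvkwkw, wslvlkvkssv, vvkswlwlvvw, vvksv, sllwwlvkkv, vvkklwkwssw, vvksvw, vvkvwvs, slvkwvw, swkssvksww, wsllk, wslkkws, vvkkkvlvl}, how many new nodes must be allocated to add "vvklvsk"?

Walking "vvklvsk" from the root, the first 3 characters ("vvk") follow existing edges; "l" is the first miss.
New nodes needed: |"vvklvsk"| − 3 = 7 − 3 = 4.

4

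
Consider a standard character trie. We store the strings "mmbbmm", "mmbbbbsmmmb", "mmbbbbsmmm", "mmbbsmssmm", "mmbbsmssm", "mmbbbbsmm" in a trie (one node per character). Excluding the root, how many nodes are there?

Insert word by word; a character creates a node only if that edge doesn't already exist:
  "mmbbmm" → 6 new (m, m, b, b, m, m)
  "mmbbbbsmmmb" → prefix "mmbb" already present; 7 new (b, b, s, m, m, m, b)
  "mmbbbbsmmm" → prefix "mmbbbbsmmm" already present; 0 new (none)
  "mmbbsmssmm" → prefix "mmbb" already present; 6 new (s, m, s, s, m, m)
  "mmbbsmssm" → prefix "mmbbsmssm" already present; 0 new (none)
  "mmbbbbsmm" → prefix "mmbbbbsmm" already present; 0 new (none)
Total nodes = 6 + 7 + 0 + 6 + 0 + 0 = 19

19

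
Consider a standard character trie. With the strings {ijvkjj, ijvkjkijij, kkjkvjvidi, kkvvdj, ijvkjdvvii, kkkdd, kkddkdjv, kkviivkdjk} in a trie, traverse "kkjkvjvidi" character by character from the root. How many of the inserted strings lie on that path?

1

Walk "kkjkvjvidi" from the root; an end-of-word marker is hit whenever a stored word is a prefix of "kkjkvjvidi".
Prefixes of the query that are stored words: "kkjkvjvidi"
Count: 1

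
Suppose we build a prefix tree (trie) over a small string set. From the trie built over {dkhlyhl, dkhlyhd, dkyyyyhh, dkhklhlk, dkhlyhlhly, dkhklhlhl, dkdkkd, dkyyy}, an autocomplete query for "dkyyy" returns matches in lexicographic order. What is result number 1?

dkyyy

Words with prefix "dkyyy", in lexicographic order: "dkyyy", "dkyyyyhh"
Position 1: dkyyy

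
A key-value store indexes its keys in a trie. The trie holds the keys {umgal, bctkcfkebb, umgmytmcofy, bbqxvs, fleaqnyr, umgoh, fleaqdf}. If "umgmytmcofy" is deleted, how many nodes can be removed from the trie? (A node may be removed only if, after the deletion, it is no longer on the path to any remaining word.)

8

After clearing the end-marker at "umgmytmcofy", prune upward until reaching a node still needed by another word.
The suffix "mytmcofy" (8 nodes) is used only by "umgmytmcofy"; the node for "umg" still has the child "a", so pruning stops there.
Nodes removed: 8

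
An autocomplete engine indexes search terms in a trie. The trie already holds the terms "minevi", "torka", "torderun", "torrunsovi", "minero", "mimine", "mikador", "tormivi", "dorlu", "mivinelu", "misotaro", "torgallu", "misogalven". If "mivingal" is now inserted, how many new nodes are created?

3

Walking "mivingal" from the root, the first 5 characters ("mivin") follow existing edges; "g" is the first miss.
Each of the 3 remaining characters creates one node.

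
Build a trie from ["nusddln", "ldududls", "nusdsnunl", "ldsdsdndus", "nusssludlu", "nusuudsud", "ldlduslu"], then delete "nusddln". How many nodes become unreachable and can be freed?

After clearing the end-marker at "nusddln", prune upward until reaching a node still needed by another word.
The suffix "dln" (3 nodes) is used only by "nusddln"; the node for "nusd" still has the child "s", so pruning stops there.
Nodes removed: 3

3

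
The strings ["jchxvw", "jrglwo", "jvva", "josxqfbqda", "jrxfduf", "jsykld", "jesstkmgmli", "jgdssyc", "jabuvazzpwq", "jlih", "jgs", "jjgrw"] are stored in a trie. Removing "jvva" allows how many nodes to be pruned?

3

After clearing the end-marker at "jvva", prune upward until reaching a node still needed by another word.
The suffix "vva" (3 nodes) is used only by "jvva"; the node for "j" still has the child "c", so pruning stops there.
Nodes removed: 3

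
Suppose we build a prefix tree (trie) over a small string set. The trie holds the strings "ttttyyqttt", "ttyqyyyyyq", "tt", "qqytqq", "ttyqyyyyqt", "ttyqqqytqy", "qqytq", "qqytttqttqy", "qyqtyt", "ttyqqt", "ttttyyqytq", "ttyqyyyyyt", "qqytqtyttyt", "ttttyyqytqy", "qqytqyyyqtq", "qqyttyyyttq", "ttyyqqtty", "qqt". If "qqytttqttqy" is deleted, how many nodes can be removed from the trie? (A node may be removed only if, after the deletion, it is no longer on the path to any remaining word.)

6

A node on "qqytttqttqy"'s path can go only if nothing else ends at it or branches off below it.
The suffix "tqttqy" (6 nodes) is used only by "qqytttqttqy"; the node for "qqytt" still has the child "y", so pruning stops there.
Nodes removed: 6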